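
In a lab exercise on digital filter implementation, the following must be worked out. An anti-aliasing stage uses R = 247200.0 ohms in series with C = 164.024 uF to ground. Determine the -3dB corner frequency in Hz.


Cutoff frequency of a first-order RC filter:
fc = 1 / (2 * pi * R * C)
C = 164.024 uF = 0.000164024 F
fc = 1 / (2 * pi * 247200.0 * 0.000164024)
   = 1 / 254.7626357831
   = 0.003925 Hz

0.003925 Hz


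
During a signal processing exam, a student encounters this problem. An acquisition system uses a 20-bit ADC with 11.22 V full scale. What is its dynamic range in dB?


Dynamic range from full-scale to LSB:
V_min = V_max / 2^bits = 11.22 / 2^20
DR = 20 * log10(V_max / V_min)
   = 20 * log10(2^20)
   = 20 * 20 * log10(2)
   = 120.41 dB

120.41 dB


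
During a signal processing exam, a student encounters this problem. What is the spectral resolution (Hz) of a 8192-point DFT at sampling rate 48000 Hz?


DFT frequency resolution:
df = fs / N
   = 48000 / 8192
   = 5.8594 Hz

5.8594 Hz


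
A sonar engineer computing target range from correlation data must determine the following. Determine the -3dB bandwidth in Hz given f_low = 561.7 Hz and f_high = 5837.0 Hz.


Bandwidth is the difference of -3dB frequencies:
BW = f_high - f_low
   = 5837.0 - 561.7
   = 5275.3 Hz

5275.3 Hz


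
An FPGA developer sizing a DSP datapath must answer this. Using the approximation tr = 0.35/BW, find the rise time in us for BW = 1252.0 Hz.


Rise time from bandwidth relationship:
tr = 0.35 / BW
   = 0.35 / 1252.0
   = 0.0002795527157 s
   = 279.5527 us

279.5527 us


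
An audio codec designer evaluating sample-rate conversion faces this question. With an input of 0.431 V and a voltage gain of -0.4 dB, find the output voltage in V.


Output voltage from dB gain:
V_out = V_in * 10^(gain_dB / 20)
      = 0.431 * 10^(-0.4 / 20)
      = 0.431 * 0.954993
      = 0.4116 V

0.4116 V


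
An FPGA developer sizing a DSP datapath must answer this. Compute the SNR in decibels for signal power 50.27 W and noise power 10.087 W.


SNR in decibels:
SNR = 10 * log10(Ps / Pn)
    = 10 * log10(50.27 / 10.087)
    = 10 * log10(4.9836)
    = 10 * 0.6975
    = 6.98 dB

6.98 dB


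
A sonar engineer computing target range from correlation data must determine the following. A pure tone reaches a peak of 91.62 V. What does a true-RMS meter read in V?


RMS voltage for a sinusoidal waveform:
V_rms = V_peak / sqrt(2)
      = 91.62 / 1.414214
      = 64.785 V

64.785 V


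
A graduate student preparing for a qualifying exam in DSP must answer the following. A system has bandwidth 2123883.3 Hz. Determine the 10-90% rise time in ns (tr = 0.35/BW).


Rise time from bandwidth relationship:
tr = 0.35 / BW
   = 0.35 / 2123883.3
   = 1.647924818e-07 s
   = 164.7925 ns

164.7925 ns


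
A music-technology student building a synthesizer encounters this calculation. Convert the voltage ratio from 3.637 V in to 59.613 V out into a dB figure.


Voltage gain in dB:
G = 20 * log10(Vout / Vin)
  = 20 * log10(59.613 / 3.637)
  = 20 * log10(16.390707)
  = 20 * 1.214598
  = 24.29 dB

24.29 dB


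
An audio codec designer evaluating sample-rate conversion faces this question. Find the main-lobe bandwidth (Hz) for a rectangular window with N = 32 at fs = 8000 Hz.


Main lobe width for a rectangular window:
Width = 2 * fs / N
      = 2 * 8000 / 32
      = 16000 / 32
      = 500.0 Hz

500.0 Hz


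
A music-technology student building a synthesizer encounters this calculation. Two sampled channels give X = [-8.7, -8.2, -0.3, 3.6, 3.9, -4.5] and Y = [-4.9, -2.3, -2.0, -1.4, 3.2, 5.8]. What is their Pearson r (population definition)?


Pearson correlation coefficient (population):
r = cov(X,Y) / (std(X) * std(Y))
Mean X = -2.3667, Mean Y = -0.2667
Cov(X,Y) = 6.607222
Std(X) = 5.128894, Std(Y) = 3.622001
r = 0.3557

0.3557


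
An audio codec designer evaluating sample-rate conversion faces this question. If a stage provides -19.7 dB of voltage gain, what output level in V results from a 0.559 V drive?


Output voltage from dB gain:
V_out = V_in * 10^(gain_dB / 20)
      = 0.559 * 10^(-19.7 / 20)
      = 0.559 * 0.103514
      = 0.0579 V

0.0579 V


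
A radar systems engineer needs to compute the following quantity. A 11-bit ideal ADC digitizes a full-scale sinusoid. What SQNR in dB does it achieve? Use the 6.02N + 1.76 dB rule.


Theoretical SNR for a full-scale sinusoid:
SNR = 6.02 * N + 1.76
    = 6.02 * 11 + 1.76
    = 66.22 + 1.76
    = 67.98 dB

67.98 dB


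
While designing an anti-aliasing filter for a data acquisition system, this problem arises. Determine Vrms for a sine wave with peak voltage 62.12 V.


RMS voltage for a sinusoidal waveform:
V_rms = V_peak / sqrt(2)
      = 62.12 / 1.414214
      = 43.925 V

43.925 V


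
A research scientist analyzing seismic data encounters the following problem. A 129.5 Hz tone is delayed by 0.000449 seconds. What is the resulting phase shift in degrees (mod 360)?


Phase shift from frequency and time delay:
phi = 360 * f * t_delay
    = 360 * 129.5 * 0.000449
    = 20.93 degrees
    mod 360 = 20.93 degrees

20.93 degrees


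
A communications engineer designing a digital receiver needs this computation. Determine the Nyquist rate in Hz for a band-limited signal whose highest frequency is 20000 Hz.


The Nyquist rate is twice the maximum frequency component.
fs_min = 2 * fmax
      = 2 * 20000
      = 40000 Hz

40000


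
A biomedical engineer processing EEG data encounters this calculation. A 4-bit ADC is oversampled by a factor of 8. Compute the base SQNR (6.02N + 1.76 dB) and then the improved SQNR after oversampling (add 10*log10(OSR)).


Step 1 — baseline SQNR at Nyquist:
SQNR_base = 6.02*N + 1.76
          = 6.02*4 + 1.76
          = 25.84 dB

Step 2 — oversampling processing gain:
G = 10*log10(OSR) = 10*log10(8) = 9.03 dB

Step 3 — total:
SQNR_total = 25.84 + 9.03 = 34.87 dB

Base SQNR = 25.84 dB; oversampled SQNR = 34.87 dB


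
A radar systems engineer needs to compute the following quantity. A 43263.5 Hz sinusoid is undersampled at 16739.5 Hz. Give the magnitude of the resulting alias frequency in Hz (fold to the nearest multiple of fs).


Compute the nearest integer multiple of fs to the signal:
n = round(43263.5 / 16739.5) = 3
f_alias = |43263.5 - 3 * 16739.5|
        = |43263.5 - 50218.5|
        = 6955.0 Hz

6955.0


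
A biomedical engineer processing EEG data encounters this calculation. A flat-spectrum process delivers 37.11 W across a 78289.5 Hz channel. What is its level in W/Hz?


Power spectral density:
PSD = P / BW
    = 37.11 / 78289.5
    = 0.00047401 W/Hz

0.00047401 W/Hz


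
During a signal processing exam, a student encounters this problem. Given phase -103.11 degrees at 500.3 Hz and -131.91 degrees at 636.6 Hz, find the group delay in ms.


Group delay from phase difference:
tau = -d(phi)/d(omega)
d(phi) = -28.8 deg = -0.502655 rad
d(omega) = 2*pi*(636.6 - 500.3) = 856.3982 rad/s
tau = -(-0.502655) / 856.3982
    = 0.5869 ms

0.5869 ms


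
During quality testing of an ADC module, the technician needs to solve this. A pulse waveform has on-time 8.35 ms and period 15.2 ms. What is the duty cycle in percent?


Duty cycle as a percentage:
DC = (t_on / T) * 100
   = (8.35 / 15.2) * 100
   = 0.549342 * 100
   = 54.93 %

54.93 %


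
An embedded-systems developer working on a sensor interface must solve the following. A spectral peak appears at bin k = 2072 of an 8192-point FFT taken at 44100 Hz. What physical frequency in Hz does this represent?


Frequency of DFT bin k:
f_k = k * fs / N
    = 2072 * 44100 / 8192
    = 91375200 / 8192
    = 11154.199 Hz

11154.199 Hz


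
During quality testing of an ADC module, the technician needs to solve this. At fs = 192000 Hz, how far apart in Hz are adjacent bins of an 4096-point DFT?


DFT frequency resolution:
df = fs / N
   = 192000 / 4096
   = 46.875 Hz

46.875 Hz


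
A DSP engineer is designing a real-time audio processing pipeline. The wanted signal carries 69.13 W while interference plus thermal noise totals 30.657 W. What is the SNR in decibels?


SNR in decibels:
SNR = 10 * log10(Ps / Pn)
    = 10 * log10(69.13 / 30.657)
    = 10 * log10(2.2549)
    = 10 * 0.3531
    = 3.53 dB

3.53 dB


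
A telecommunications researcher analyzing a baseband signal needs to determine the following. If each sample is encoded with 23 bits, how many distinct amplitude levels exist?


Number of quantization levels = 2^N
= 2^23
= 8388608

8388608


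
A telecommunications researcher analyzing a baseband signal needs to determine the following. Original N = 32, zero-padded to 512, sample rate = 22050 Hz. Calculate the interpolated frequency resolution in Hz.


Frequency resolution after zero-padding:
N_padded = 32 * 16 = 512
df = fs / N_padded
   = 22050 / 512
   = 43.0664 Hz

43.0664 Hz


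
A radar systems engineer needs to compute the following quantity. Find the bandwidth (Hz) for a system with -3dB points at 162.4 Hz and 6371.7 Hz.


Bandwidth is the difference of -3dB frequencies:
BW = f_high - f_low
   = 6371.7 - 162.4
   = 6209.3 Hz

6209.3 Hz


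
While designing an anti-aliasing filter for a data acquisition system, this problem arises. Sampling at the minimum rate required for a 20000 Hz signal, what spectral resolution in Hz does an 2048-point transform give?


Step 1 — Nyquist sampling rate:
fs = 2 * fmax = 2 * 20000 = 40000 Hz

Step 2 — DFT bin spacing:
df = fs / N = 40000 / 2048 = 19.5312 Hz

19.5312 Hz


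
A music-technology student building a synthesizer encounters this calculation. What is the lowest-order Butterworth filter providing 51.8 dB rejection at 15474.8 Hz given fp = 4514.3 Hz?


Butterworth filter order formula:
n = log10(10^(A/10) - 1) / (2 * log10(f_stop/f_pass))
10^(51.8/10) - 1 = 151355.1248
f_stop/f_pass = 15474.8 / 4514.3 = 3.428
n = 4.8408 -> ceil = 5

5


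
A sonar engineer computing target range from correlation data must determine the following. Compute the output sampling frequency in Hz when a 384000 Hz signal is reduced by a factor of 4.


Decimation reduces the sample rate:
fs_out = fs_in / M
       = 384000 / 4
       = 96000.0 Hz

96000.0 Hz


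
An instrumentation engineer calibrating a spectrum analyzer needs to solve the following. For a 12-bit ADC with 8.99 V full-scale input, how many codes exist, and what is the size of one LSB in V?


Step 1 — number of quantization levels:
L = 2^N = 2^12 = 4096

Step 2 — LSB step size:
delta = Vfs / L
      = 8.99 / 4096
      = 0.00219482 V

Levels = 4096; step size = 0.00219482 V


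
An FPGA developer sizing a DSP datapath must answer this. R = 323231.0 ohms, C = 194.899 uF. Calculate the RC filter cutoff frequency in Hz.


Cutoff frequency of a first-order RC filter:
fc = 1 / (2 * pi * R * C)
C = 194.899 uF = 0.000194899 F
fc = 1 / (2 * pi * 323231.0 * 0.000194899)
   = 1 / 395.8243297076
   = 0.002526 Hz

0.002526 Hz


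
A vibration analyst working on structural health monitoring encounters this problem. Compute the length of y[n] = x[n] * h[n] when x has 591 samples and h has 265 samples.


Linear convolution output length:
L = N + M - 1
  = 591 + 265 - 1
  = 855 samples

855


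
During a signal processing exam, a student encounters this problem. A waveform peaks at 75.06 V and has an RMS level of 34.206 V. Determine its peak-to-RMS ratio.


Crest factor is the ratio of peak to RMS:
CF = V_peak / V_rms
   = 75.06 / 34.206
   = 2.1944

2.1944


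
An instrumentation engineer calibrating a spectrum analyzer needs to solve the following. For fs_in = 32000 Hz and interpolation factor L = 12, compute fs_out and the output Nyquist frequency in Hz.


Step 1 — output sample rate after interpolation by L:
fs_out = L * fs_in = 12 * 32000 = 384000 Hz

Step 2 — Nyquist frequency of the output stream:
f_Nyq = fs_out / 2 = 384000 / 2 = 192000.0 Hz

fs_out = 384000 Hz; f_Nyquist = 192000.0 Hz


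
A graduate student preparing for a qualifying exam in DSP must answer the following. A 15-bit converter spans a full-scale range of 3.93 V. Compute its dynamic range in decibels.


Dynamic range from full-scale to LSB:
V_min = V_max / 2^bits = 3.93 / 2^15
DR = 20 * log10(V_max / V_min)
   = 20 * log10(2^15)
   = 20 * 15 * log10(2)
   = 90.31 dB

90.31 dB


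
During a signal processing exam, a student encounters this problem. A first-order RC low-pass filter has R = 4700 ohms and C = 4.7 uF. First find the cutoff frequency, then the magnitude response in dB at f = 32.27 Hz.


Step 1 — cutoff frequency:
fc = 1 / (2*pi*R*C)
C = 4.7 uF = 4.7e-06 F
fc = 1 / (2*pi*4700*4.7e-06)
   = 7.20484 Hz

Step 2 — magnitude at f = 32.27 Hz:
|H(f)| = 1 / sqrt(1 + (f/fc)^2)
f/fc = 32.27 / 7.20484 = 4.478934
|H| = 1 / sqrt(1 + 20.06085) = 0.2179024
|H|_dB = 20*log10(0.2179024) = -13.23 dB

fc = 7.20484 Hz; |H(32.27 Hz)| = -13.23 dB


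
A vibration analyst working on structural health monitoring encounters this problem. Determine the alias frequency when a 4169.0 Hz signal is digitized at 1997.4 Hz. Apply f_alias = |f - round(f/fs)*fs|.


Compute the nearest integer multiple of fs to the signal:
n = round(4169.0 / 1997.4) = 2
f_alias = |4169.0 - 2 * 1997.4|
        = |4169.0 - 3994.8|
        = 174.2 Hz

174.2


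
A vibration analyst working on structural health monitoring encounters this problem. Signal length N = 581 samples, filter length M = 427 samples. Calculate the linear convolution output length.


Linear convolution output length:
L = N + M - 1
  = 581 + 427 - 1
  = 1007 samples

1007


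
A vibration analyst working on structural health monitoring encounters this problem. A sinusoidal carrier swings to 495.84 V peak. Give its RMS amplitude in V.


RMS voltage for a sinusoidal waveform:
V_rms = V_peak / sqrt(2)
      = 495.84 / 1.414214
      = 350.612 V

350.612 V


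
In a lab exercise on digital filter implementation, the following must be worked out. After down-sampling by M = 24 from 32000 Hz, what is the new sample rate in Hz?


Decimation reduces the sample rate:
fs_out = fs_in / M
       = 32000 / 24
       = 1333.3333 Hz

1333.3333 Hz


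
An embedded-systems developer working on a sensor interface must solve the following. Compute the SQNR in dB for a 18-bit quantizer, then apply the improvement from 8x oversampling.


Step 1 — baseline SQNR at Nyquist:
SQNR_base = 6.02*N + 1.76
          = 6.02*18 + 1.76
          = 110.12 dB

Step 2 — oversampling processing gain:
G = 10*log10(OSR) = 10*log10(8) = 9.03 dB

Step 3 — total:
SQNR_total = 110.12 + 9.03 = 119.15 dB

Base SQNR = 110.12 dB; oversampled SQNR = 119.15 dB


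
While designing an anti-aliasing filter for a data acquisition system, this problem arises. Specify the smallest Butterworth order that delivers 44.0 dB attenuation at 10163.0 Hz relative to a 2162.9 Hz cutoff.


Butterworth filter order formula:
n = log10(10^(A/10) - 1) / (2 * log10(f_stop/f_pass))
10^(44.0/10) - 1 = 25117.8643
f_stop/f_pass = 10163.0 / 2162.9 = 4.6988
n = 3.2739 -> ceil = 4

4


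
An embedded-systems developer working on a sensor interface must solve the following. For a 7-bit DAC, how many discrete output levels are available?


Number of quantization levels = 2^N
= 2^7
= 128

128


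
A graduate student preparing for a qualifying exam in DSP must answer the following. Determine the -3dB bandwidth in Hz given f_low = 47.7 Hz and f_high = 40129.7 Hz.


Bandwidth is the difference of -3dB frequencies:
BW = f_high - f_low
   = 40129.7 - 47.7
   = 40082.0 Hz

40082.0 Hz


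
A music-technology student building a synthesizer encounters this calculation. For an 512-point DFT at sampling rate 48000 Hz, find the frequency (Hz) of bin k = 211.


Frequency of DFT bin k:
f_k = k * fs / N
    = 211 * 48000 / 512
    = 10128000 / 512
    = 19781.25 Hz

19781.25 Hz


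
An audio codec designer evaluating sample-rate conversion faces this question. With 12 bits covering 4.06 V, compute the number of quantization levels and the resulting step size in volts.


Step 1 — number of quantization levels:
L = 2^N = 2^12 = 4096

Step 2 — LSB step size:
delta = Vfs / L
      = 4.06 / 4096
      = 0.00099121 V

Levels = 4096; step size = 0.00099121 V


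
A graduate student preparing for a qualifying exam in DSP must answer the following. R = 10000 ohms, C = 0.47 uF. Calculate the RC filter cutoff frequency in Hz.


Cutoff frequency of a first-order RC filter:
fc = 1 / (2 * pi * R * C)
C = 0.47 uF = 4.7e-07 F
fc = 1 / (2 * pi * 10000 * 4.7e-07)
   = 1 / 0.029530970943744
   = 33.862754 Hz

33.862754 Hz


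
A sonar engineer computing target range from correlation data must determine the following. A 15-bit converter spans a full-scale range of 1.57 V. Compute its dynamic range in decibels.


Dynamic range from full-scale to LSB:
V_min = V_max / 2^bits = 1.57 / 2^15
DR = 20 * log10(V_max / V_min)
   = 20 * log10(2^15)
   = 20 * 15 * log10(2)
   = 90.31 dB

90.31 dB


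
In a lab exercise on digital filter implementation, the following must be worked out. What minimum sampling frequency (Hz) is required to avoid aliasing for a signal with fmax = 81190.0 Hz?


The Nyquist rate is twice the maximum frequency component.
fs_min = 2 * fmax
      = 2 * 81190.0
      = 162380.0 Hz

162380.0


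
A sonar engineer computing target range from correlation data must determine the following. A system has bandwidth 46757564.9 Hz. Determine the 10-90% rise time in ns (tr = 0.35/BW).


Rise time from bandwidth relationship:
tr = 0.35 / BW
   = 0.35 / 46757564.9
   = 7.485419755e-09 s
   = 7.4854 ns

7.4854 ns


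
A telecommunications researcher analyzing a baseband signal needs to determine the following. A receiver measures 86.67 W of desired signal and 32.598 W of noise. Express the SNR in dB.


SNR in decibels:
SNR = 10 * log10(Ps / Pn)
    = 10 * log10(86.67 / 32.598)
    = 10 * log10(2.6588)
    = 10 * 0.4247
    = 4.25 dB

4.25 dB


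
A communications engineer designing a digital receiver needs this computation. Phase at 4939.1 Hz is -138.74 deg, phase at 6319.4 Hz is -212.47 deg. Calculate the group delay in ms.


Group delay from phase difference:
tau = -d(phi)/d(omega)
d(phi) = -73.73 deg = -1.286831 rad
d(omega) = 2*pi*(6319.4 - 4939.1) = 8672.6807 rad/s
tau = -(-1.286831) / 8672.6807
    = 0.1484 ms

0.1484 ms


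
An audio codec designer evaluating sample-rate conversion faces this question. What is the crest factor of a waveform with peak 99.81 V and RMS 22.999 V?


Crest factor is the ratio of peak to RMS:
CF = V_peak / V_rms
   = 99.81 / 22.999
   = 4.3398

4.3398


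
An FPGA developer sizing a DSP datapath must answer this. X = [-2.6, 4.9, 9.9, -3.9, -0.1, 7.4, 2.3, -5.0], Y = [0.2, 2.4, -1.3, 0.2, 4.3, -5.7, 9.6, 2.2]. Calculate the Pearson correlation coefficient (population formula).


Pearson correlation coefficient (population):
r = cov(X,Y) / (std(X) * std(Y))
Mean X = 1.6125, Mean Y = 1.4875
Cov(X,Y) = -6.641094
Std(X) = 5.102068, Std(Y) = 4.150433
r = -0.3136

-0.3136


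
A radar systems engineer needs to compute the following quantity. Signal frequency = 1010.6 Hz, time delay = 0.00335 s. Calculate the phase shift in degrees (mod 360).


Phase shift from frequency and time delay:
phi = 360 * f * t_delay
    = 360 * 1010.6 * 0.00335
    = 1218.78 degrees
    mod 360 = 138.78 degrees

138.78 degrees


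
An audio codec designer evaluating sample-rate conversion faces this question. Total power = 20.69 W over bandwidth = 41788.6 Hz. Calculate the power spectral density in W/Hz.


Power spectral density:
PSD = P / BW
    = 20.69 / 41788.6
    = 0.00049511 W/Hz

0.00049511 W/Hz


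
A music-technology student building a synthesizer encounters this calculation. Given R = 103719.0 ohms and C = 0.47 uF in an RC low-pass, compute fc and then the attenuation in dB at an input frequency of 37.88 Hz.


Step 1 — cutoff frequency:
fc = 1 / (2*pi*R*C)
C = 0.47 uF = 4.7e-07 F
fc = 1 / (2*pi*103719.0*4.7e-07)
   = 3.26486 Hz

Step 2 — magnitude at f = 37.88 Hz:
|H(f)| = 1 / sqrt(1 + (f/fc)^2)
f/fc = 37.88 / 3.26486 = 11.602335
|H| = 1 / sqrt(1 + 134.614177) = 0.0858712
|H|_dB = 20*log10(0.0858712) = -21.32 dB

fc = 3.26486 Hz; |H(37.88 Hz)| = -21.32 dB


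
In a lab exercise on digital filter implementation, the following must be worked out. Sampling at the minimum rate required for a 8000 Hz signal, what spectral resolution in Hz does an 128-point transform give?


Step 1 — Nyquist sampling rate:
fs = 2 * fmax = 2 * 8000 = 16000 Hz

Step 2 — DFT bin spacing:
df = fs / N = 16000 / 128 = 125.0 Hz

125.0 Hz


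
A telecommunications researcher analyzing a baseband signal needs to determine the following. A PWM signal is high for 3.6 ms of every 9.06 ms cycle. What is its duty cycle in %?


Duty cycle as a percentage:
DC = (t_on / T) * 100
   = (3.6 / 9.06) * 100
   = 0.397351 * 100
   = 39.74 %

39.74 %


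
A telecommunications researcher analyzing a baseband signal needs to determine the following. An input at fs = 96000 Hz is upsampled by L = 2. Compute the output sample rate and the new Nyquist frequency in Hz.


Step 1 — output sample rate after interpolation by L:
fs_out = L * fs_in = 2 * 96000 = 192000 Hz

Step 2 — Nyquist frequency of the output stream:
f_Nyq = fs_out / 2 = 192000 / 2 = 96000.0 Hz

fs_out = 192000 Hz; f_Nyquist = 96000.0 Hz


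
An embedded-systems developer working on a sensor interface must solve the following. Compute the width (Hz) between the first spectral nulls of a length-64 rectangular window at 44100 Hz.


Main lobe width for a rectangular window:
Width = 2 * fs / N
      = 2 * 44100 / 64
      = 88200 / 64
      = 1378.125 Hz

1378.125 Hz


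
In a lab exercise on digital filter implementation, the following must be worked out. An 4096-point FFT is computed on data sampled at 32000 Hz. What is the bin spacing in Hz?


DFT frequency resolution:
df = fs / N
   = 32000 / 4096
   = 7.8125 Hz

7.8125 Hz


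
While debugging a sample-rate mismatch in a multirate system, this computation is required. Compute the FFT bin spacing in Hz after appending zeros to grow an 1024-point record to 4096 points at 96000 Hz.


Frequency resolution after zero-padding:
N_padded = 1024 * 4 = 4096
df = fs / N_padded
   = 96000 / 4096
   = 23.4375 Hz

23.4375 Hz


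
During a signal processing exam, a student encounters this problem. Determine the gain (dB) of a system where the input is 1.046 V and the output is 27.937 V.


Voltage gain in dB:
G = 20 * log10(Vout / Vin)
  = 20 * log10(27.937 / 1.046)
  = 20 * log10(26.708413)
  = 20 * 1.426648
  = 28.53 dB

28.53 dB


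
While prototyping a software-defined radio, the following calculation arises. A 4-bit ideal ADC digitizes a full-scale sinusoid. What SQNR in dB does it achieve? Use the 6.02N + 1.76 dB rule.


Theoretical SNR for a full-scale sinusoid:
SNR = 6.02 * N + 1.76
    = 6.02 * 4 + 1.76
    = 24.08 + 1.76
    = 25.84 dB

25.84 dB


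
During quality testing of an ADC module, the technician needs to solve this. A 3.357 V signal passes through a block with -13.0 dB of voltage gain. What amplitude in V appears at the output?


Output voltage from dB gain:
V_out = V_in * 10^(gain_dB / 20)
      = 3.357 * 10^(-13.0 / 20)
      = 3.357 * 0.223872
      = 0.7515 V

0.7515 V


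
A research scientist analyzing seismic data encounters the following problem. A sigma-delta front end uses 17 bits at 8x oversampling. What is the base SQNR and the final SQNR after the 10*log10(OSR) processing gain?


Step 1 — baseline SQNR at Nyquist:
SQNR_base = 6.02*N + 1.76
          = 6.02*17 + 1.76
          = 104.1 dB

Step 2 — oversampling processing gain:
G = 10*log10(OSR) = 10*log10(8) = 9.03 dB

Step 3 — total:
SQNR_total = 104.1 + 9.03 = 113.13 dB

Base SQNR = 104.1 dB; oversampled SQNR = 113.13 dB


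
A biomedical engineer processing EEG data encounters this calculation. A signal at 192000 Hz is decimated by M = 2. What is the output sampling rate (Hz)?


Decimation reduces the sample rate:
fs_out = fs_in / M
       = 192000 / 2
       = 96000.0 Hz

96000.0 Hz


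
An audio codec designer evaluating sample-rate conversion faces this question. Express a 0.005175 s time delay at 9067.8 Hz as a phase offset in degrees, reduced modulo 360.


Phase shift from frequency and time delay:
phi = 360 * f * t_delay
    = 360 * 9067.8 * 0.005175
    = 16893.31 degrees
    mod 360 = 333.31 degrees

333.31 degrees


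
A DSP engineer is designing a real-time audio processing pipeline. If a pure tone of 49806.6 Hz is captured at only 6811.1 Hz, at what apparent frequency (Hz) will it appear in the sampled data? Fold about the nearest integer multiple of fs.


Compute the nearest integer multiple of fs to the signal:
n = round(49806.6 / 6811.1) = 7
f_alias = |49806.6 - 7 * 6811.1|
        = |49806.6 - 47677.7|
        = 2128.9 Hz

2128.9


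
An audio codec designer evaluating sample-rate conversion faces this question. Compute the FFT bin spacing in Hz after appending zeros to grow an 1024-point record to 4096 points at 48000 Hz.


Frequency resolution after zero-padding:
N_padded = 1024 * 4 = 4096
df = fs / N_padded
   = 48000 / 4096
   = 11.7188 Hz

11.7188 Hz


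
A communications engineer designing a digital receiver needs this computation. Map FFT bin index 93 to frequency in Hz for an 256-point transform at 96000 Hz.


Frequency of DFT bin k:
f_k = k * fs / N
    = 93 * 96000 / 256
    = 8928000 / 256
    = 34875.0 Hz

34875.0 Hz


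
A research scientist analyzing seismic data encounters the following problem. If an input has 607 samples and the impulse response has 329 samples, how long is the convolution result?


Linear convolution output length:
L = N + M - 1
  = 607 + 329 - 1
  = 935 samples

935


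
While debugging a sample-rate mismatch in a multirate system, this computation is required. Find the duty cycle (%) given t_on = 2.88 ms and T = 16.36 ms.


Duty cycle as a percentage:
DC = (t_on / T) * 100
   = (2.88 / 16.36) * 100
   = 0.176039 * 100
   = 17.6 %

17.6 %


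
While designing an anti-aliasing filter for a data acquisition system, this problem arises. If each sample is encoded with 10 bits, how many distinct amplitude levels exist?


Number of quantization levels = 2^N
= 2^10
= 1024

1024


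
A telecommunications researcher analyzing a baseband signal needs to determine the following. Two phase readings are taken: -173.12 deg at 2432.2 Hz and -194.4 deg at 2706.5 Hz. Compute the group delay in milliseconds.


Group delay from phase difference:
tau = -d(phi)/d(omega)
d(phi) = -21.28 deg = -0.371406 rad
d(omega) = 2*pi*(2706.5 - 2432.2) = 1723.4777 rad/s
tau = -(-0.371406) / 1723.4777
    = 0.2155 ms

0.2155 ms


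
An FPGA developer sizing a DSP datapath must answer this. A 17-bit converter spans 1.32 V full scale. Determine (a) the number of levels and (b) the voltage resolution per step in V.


Step 1 — number of quantization levels:
L = 2^N = 2^17 = 131072

Step 2 — LSB step size:
delta = Vfs / L
      = 1.32 / 131072
      = 1.007e-05 V

Levels = 131072; step size = 1.007e-05 V


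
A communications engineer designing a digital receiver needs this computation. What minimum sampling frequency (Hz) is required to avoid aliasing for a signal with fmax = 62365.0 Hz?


The Nyquist rate is twice the maximum frequency component.
fs_min = 2 * fmax
      = 2 * 62365.0
      = 124730.0 Hz

124730.0


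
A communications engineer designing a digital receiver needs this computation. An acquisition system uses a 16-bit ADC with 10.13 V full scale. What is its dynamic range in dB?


Dynamic range from full-scale to LSB:
V_min = V_max / 2^bits = 10.13 / 2^16
DR = 20 * log10(V_max / V_min)
   = 20 * log10(2^16)
   = 20 * 16 * log10(2)
   = 96.33 dB

96.33 dB


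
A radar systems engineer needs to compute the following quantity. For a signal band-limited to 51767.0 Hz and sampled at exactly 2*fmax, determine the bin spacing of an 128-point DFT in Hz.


Step 1 — Nyquist sampling rate:
fs = 2 * fmax = 2 * 51767.0 = 103534.0 Hz

Step 2 — DFT bin spacing:
df = fs / N = 103534.0 / 128 = 808.8594 Hz

808.8594 Hz


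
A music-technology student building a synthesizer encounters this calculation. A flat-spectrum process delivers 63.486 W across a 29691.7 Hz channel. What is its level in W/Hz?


Power spectral density:
PSD = P / BW
    = 63.486 / 29691.7
    = 0.00213817 W/Hz

0.00213817 W/Hz


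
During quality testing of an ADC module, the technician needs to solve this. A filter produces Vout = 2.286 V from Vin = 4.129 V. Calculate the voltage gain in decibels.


Voltage gain in dB:
G = 20 * log10(Vout / Vin)
  = 20 * log10(2.286 / 4.129)
  = 20 * log10(0.553645)
  = 20 * -0.256769
  = -5.14 dB

-5.14 dB


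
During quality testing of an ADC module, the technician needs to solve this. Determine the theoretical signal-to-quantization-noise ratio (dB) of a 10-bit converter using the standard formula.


Theoretical SNR for a full-scale sinusoid:
SNR = 6.02 * N + 1.76
    = 6.02 * 10 + 1.76
    = 60.2 + 1.76
    = 61.96 dB

61.96 dB


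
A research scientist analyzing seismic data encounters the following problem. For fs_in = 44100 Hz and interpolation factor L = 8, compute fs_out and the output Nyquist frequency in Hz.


Step 1 — output sample rate after interpolation by L:
fs_out = L * fs_in = 8 * 44100 = 352800 Hz

Step 2 — Nyquist frequency of the output stream:
f_Nyq = fs_out / 2 = 352800 / 2 = 176400.0 Hz

fs_out = 352800 Hz; f_Nyquist = 176400.0 Hz


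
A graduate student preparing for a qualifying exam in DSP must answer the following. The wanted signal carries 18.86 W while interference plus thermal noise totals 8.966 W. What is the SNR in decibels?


SNR in decibels:
SNR = 10 * log10(Ps / Pn)
    = 10 * log10(18.86 / 8.966)
    = 10 * log10(2.1035)
    = 10 * 0.3229
    = 3.23 dB

3.23 dB


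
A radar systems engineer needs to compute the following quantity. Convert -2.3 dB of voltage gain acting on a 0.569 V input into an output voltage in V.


Output voltage from dB gain:
V_out = V_in * 10^(gain_dB / 20)
      = 0.569 * 10^(-2.3 / 20)
      = 0.569 * 0.767361
      = 0.4366 V

0.4366 V


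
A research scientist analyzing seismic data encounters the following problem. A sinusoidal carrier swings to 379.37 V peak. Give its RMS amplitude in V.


RMS voltage for a sinusoidal waveform:
V_rms = V_peak / sqrt(2)
      = 379.37 / 1.414214
      = 268.255 V

268.255 V


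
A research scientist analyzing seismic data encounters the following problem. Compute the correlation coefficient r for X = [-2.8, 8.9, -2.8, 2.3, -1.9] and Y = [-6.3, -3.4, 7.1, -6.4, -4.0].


Pearson correlation coefficient (population):
r = cov(X,Y) / (std(X) * std(Y))
Mean X = 0.74, Mean Y = -2.6
Cov(X,Y) = -6.0
Std(X) = 4.495598, Std(Y) = 4.996399
r = -0.2671

-0.2671


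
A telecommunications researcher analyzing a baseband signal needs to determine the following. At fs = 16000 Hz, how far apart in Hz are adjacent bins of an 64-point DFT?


DFT frequency resolution:
df = fs / N
   = 16000 / 64
   = 250.0 Hz

250.0 Hz


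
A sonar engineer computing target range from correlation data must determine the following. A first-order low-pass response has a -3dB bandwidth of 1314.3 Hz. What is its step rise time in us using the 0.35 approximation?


Rise time from bandwidth relationship:
tr = 0.35 / BW
   = 0.35 / 1314.3
   = 0.0002663014532 s
   = 266.3015 us

266.3015 us


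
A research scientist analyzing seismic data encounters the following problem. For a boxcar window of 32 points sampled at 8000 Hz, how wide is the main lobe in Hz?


Main lobe width for a rectangular window:
Width = 2 * fs / N
      = 2 * 8000 / 32
      = 16000 / 32
      = 500.0 Hz

500.0 Hz


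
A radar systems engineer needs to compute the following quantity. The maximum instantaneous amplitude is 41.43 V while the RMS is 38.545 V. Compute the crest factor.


Crest factor is the ratio of peak to RMS:
CF = V_peak / V_rms
   = 41.43 / 38.545
   = 1.0748

1.0748


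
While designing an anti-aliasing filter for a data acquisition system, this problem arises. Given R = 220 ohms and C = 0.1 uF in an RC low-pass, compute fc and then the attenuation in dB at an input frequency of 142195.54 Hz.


Step 1 — cutoff frequency:
fc = 1 / (2*pi*R*C)
C = 0.1 uF = 1e-07 F
fc = 1 / (2*pi*220*1e-07)
   = 7234.316 Hz

Step 2 — magnitude at f = 142195.54 Hz:
|H(f)| = 1 / sqrt(1 + (f/fc)^2)
f/fc = 142195.54 / 7234.316 = 19.655699
|H| = 1 / sqrt(1 + 386.346503) = 0.0508101
|H|_dB = 20*log10(0.0508101) = -25.88 dB

fc = 7234.316 Hz; |H(142195.54 Hz)| = -25.88 dB


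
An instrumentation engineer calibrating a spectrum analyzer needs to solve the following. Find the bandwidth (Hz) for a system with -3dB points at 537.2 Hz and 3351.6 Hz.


Bandwidth is the difference of -3dB frequencies:
BW = f_high - f_low
   = 3351.6 - 537.2
   = 2814.4 Hz

2814.4 Hz


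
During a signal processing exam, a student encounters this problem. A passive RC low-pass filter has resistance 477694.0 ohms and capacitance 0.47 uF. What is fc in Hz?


Cutoff frequency of a first-order RC filter:
fc = 1 / (2 * pi * R * C)
C = 0.47 uF = 4.7e-07 F
fc = 1 / (2 * pi * 477694.0 * 4.7e-07)
   = 1 / 1.4106767634001
   = 0.70888 Hz

0.70888 Hz


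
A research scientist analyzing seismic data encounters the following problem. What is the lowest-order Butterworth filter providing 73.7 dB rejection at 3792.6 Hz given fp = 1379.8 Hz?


Butterworth filter order formula:
n = log10(10^(A/10) - 1) / (2 * log10(f_stop/f_pass))
10^(73.7/10) - 1 = 23442287.1532
f_stop/f_pass = 3792.6 / 1379.8 = 2.7487
n = 8.3918 -> ceil = 9

9


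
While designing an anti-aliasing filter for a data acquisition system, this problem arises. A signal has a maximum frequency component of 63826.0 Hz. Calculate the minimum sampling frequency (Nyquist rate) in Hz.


The Nyquist rate is twice the maximum frequency component.
fs_min = 2 * fmax
      = 2 * 63826.0
      = 127652.0 Hz

127652.0


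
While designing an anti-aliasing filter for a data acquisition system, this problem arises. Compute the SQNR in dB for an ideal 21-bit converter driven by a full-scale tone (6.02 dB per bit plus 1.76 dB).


Theoretical SNR for a full-scale sinusoid:
SNR = 6.02 * N + 1.76
    = 6.02 * 21 + 1.76
    = 126.42 + 1.76
    = 128.18 dB

128.18 dB


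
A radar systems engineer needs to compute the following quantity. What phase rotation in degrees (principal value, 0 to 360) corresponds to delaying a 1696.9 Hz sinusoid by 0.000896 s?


Phase shift from frequency and time delay:
phi = 360 * f * t_delay
    = 360 * 1696.9 * 0.000896
    = 547.35 degrees
    mod 360 = 187.35 degrees

187.35 degrees


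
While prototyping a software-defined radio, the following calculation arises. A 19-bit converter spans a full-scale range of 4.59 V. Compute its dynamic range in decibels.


Dynamic range from full-scale to LSB:
V_min = V_max / 2^bits = 4.59 / 2^19
DR = 20 * log10(V_max / V_min)
   = 20 * log10(2^19)
   = 20 * 19 * log10(2)
   = 114.39 dB

114.39 dB


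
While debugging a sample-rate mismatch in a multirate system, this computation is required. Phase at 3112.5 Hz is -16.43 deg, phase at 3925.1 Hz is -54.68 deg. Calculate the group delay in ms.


Group delay from phase difference:
tau = -d(phi)/d(omega)
d(phi) = -38.25 deg = -0.667588 rad
d(omega) = 2*pi*(3925.1 - 3112.5) = 5105.7164 rad/s
tau = -(-0.667588) / 5105.7164
    = 0.1308 ms

0.1308 ms


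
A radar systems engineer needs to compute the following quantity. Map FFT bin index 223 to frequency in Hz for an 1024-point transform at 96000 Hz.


Frequency of DFT bin k:
f_k = k * fs / N
    = 223 * 96000 / 1024
    = 21408000 / 1024
    = 20906.25 Hz

20906.25 Hz


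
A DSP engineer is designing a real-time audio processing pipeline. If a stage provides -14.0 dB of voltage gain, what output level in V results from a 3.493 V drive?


Output voltage from dB gain:
V_out = V_in * 10^(gain_dB / 20)
      = 3.493 * 10^(-14.0 / 20)
      = 3.493 * 0.199526
      = 0.6969 V

0.6969 V


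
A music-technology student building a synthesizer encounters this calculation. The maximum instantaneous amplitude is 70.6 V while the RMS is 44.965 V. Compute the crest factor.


Crest factor is the ratio of peak to RMS:
CF = V_peak / V_rms
   = 70.6 / 44.965
   = 1.5701

1.5701


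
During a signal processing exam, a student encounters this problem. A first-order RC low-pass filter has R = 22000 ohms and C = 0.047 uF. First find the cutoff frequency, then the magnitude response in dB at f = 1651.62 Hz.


Step 1 — cutoff frequency:
fc = 1 / (2*pi*R*C)
C = 0.047 uF = 4.7e-08 F
fc = 1 / (2*pi*22000*4.7e-08)
   = 153.922 Hz

Step 2 — magnitude at f = 1651.62 Hz:
|H(f)| = 1 / sqrt(1 + (f/fc)^2)
f/fc = 1651.62 / 153.922 = 10.73024
|H| = 1 / sqrt(1 + 115.13805) = 0.0927925
|H|_dB = 20*log10(0.0927925) = -20.65 dB

fc = 153.922 Hz; |H(1651.62 Hz)| = -20.65 dB


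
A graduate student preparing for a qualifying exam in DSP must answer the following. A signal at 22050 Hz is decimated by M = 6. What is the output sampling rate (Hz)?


Decimation reduces the sample rate:
fs_out = fs_in / M
       = 22050 / 6
       = 3675.0 Hz

3675.0 Hz


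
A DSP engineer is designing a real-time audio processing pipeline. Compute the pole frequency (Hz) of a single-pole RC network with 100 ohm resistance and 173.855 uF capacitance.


Cutoff frequency of a first-order RC filter:
fc = 1 / (2 * pi * R * C)
C = 173.855 uF = 0.000173855 F
fc = 1 / (2 * pi * 100 * 0.000173855)
   = 1 / 0.10923631815797
   = 9.154465 Hz

9.154465 Hz


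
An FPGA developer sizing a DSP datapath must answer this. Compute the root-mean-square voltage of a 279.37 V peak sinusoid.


RMS voltage for a sinusoidal waveform:
V_rms = V_peak / sqrt(2)
      = 279.37 / 1.414214
      = 197.544 V

197.544 V


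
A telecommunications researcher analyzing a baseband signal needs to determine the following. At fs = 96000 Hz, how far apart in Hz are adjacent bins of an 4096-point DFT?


DFT frequency resolution:
df = fs / N
   = 96000 / 4096
   = 23.4375 Hz

23.4375 Hz


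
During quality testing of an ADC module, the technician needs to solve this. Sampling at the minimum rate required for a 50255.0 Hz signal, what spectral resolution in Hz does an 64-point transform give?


Step 1 — Nyquist sampling rate:
fs = 2 * fmax = 2 * 50255.0 = 100510.0 Hz

Step 2 — DFT bin spacing:
df = fs / N = 100510.0 / 64 = 1570.4688 Hz

1570.4688 Hz


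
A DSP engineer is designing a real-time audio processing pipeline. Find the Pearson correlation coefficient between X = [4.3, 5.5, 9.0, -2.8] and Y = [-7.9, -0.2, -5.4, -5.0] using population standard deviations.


Pearson correlation coefficient (population):
r = cov(X,Y) / (std(X) * std(Y))
Mean X = 4.0, Mean Y = -4.625
Cov(X,Y) = 1.0825
Std(X) = 4.288939, Std(Y) = 2.786014
r = 0.0906

0.0906


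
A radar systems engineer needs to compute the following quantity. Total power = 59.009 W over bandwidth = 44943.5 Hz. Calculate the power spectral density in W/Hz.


Power spectral density:
PSD = P / BW
    = 59.009 / 44943.5
    = 0.00131296 W/Hz

0.00131296 W/Hz


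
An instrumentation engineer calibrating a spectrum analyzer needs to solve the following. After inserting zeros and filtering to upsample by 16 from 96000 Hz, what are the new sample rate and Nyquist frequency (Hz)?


Step 1 — output sample rate after interpolation by L:
fs_out = L * fs_in = 16 * 96000 = 1536000 Hz

Step 2 — Nyquist frequency of the output stream:
f_Nyq = fs_out / 2 = 1536000 / 2 = 768000.0 Hz

fs_out = 1536000 Hz; f_Nyquist = 768000.0 Hz


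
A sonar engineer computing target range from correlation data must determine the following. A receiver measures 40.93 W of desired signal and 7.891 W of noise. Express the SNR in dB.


SNR in decibels:
SNR = 10 * log10(Ps / Pn)
    = 10 * log10(40.93 / 7.891)
    = 10 * log10(5.1869)
    = 10 * 0.7149
    = 7.15 dB

7.15 dB
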